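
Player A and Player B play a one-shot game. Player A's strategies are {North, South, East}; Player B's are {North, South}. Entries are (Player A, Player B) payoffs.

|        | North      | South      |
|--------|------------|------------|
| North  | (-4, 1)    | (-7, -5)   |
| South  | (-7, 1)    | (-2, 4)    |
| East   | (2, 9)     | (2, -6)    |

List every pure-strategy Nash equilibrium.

Check mutual best responses: a cell is a NE iff neither player can gain by unilaterally deviating.
Player A's best responses — vs North: East (payoff 2); vs South: East (payoff 2).
Player B's best responses — vs North: North (payoff 1); vs South: South (payoff 4); vs East: North (payoff 9).
The only mutual best response is (East, North); neither player gains by switching there.

(East, North)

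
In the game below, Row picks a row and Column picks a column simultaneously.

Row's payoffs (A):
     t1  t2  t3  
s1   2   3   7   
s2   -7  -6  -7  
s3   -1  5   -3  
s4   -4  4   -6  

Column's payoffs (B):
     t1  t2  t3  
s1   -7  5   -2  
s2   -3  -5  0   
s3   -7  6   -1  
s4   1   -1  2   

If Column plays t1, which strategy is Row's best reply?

s1

With Column fixed at t1, Row's payoffs are: s1 → 2, s2 → -7, s3 → -1, s4 → -4.
The maximum is 2, achieved by s1.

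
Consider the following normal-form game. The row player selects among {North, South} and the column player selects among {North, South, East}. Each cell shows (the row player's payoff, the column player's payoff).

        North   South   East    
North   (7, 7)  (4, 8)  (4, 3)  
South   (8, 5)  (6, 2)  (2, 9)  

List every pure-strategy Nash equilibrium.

Check mutual best responses: a cell is a NE iff neither player can gain by unilaterally deviating.
The row player's best responses — vs North: South (payoff 8); vs South: South (payoff 6); vs East: North (payoff 4).
The column player's best responses — vs North: South (payoff 8); vs South: East (payoff 9).
No cell has both players best-responding. For instance, the row player's best reply to North is South, but against South the column player prefers East over North.

There is no pure-strategy Nash equilibrium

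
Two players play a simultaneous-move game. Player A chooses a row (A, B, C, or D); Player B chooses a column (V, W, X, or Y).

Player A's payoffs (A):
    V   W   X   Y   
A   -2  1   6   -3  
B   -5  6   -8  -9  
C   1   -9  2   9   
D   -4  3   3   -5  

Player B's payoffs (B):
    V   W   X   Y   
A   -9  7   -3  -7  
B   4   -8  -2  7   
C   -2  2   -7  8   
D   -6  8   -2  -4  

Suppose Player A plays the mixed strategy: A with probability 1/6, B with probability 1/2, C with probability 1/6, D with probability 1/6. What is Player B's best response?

Compute Player B's expected payoff from each pure strategy against the given mix.
V: (1/6)·(-9) + (1/2)·4 + (1/6)·(-2) + (1/6)·(-6) = -5/6
W: (1/6)·7 + (1/2)·(-8) + (1/6)·2 + (1/6)·8 = -7/6
X: (1/6)·(-3) + (1/2)·(-2) + (1/6)·(-7) + (1/6)·(-2) = -3
Y: (1/6)·(-7) + (1/2)·7 + (1/6)·8 + (1/6)·(-4) = 3
Highest expected payoff is 3, from Y.

Y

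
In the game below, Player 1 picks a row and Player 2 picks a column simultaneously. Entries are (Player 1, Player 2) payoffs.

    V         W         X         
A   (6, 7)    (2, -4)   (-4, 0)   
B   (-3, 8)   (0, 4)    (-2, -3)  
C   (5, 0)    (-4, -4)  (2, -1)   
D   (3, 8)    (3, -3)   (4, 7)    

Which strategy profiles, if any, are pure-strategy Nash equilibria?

(A, V)

Find each player's best response to every opponent strategy; NE are the intersections.
Player 1's best responses — vs V: A (payoff 6); vs W: D (payoff 3); vs X: D (payoff 4).
Player 2's best responses — vs A: V (payoff 7); vs B: V (payoff 8); vs C: V (payoff 0); vs D: V (payoff 8).
The only mutual best response is (A, V); neither player gains by switching there.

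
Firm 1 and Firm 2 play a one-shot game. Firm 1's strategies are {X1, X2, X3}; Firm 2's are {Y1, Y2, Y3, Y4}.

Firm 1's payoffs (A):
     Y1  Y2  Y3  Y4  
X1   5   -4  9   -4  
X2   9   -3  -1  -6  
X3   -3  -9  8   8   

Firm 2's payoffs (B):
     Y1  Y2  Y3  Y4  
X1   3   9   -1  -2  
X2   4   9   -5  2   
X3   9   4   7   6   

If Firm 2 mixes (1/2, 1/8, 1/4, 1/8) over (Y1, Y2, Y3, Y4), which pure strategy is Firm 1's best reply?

Compute Firm 1's expected payoff from each pure strategy against the given mix.
X1: (1/2)·5 + (1/8)·(-4) + (1/4)·9 + (1/8)·(-4) = 15/4
X2: (1/2)·9 + (1/8)·(-3) + (1/4)·(-1) + (1/8)·(-6) = 25/8
X3: (1/2)·(-3) + (1/8)·(-9) + (1/4)·8 + (1/8)·8 = 3/8
Highest expected payoff is 15/4, from X1.

X1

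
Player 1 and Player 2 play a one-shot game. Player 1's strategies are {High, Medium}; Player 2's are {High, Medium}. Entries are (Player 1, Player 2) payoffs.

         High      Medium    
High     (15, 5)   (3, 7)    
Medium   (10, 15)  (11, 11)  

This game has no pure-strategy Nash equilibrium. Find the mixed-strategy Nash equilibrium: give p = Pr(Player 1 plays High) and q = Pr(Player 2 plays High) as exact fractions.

p = 2/3, q = 8/13

In a mixed NE each player is indifferent between their pure strategies, so the opponent's mix sets the indifference.
Player 2 indifferent between High and Medium: p·5 + (1−p)·15 = p·7 + (1−p)·11 ⟹ 15 + (-10)p = 11 + (-4)p ⟹ p = 2/3.
Player 1 indifferent between High and Medium: q·15 + (1−q)·3 = q·10 + (1−q)·11 ⟹ 3 + 12q = 11 + (-1)q ⟹ q = 8/13.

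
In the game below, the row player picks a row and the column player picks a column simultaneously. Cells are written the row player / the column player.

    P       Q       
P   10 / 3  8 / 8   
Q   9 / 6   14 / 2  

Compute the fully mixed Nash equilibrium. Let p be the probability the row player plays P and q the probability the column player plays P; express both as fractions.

p = 4/9, q = 6/7

In a mixed NE each player is indifferent between their pure strategies, so the opponent's mix sets the indifference.
The column player indifferent between P and Q: p·3 + (1−p)·6 = p·8 + (1−p)·2 ⟹ 6 + (-3)p = 2 + 6p ⟹ p = 4/9.
The row player indifferent between P and Q: q·10 + (1−q)·8 = q·9 + (1−q)·14 ⟹ 8 + 2q = 14 + (-5)q ⟹ q = 6/7.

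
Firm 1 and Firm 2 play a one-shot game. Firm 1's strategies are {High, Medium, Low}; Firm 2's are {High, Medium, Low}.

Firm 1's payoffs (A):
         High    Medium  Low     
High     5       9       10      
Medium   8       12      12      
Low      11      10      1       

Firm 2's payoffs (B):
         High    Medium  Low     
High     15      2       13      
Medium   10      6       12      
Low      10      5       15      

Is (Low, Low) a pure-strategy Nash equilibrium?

Holding Firm 2 at Low: Firm 1 gets 1 from Low but could get 12 by switching to Medium. Firm 1 has a profitable deviation.

No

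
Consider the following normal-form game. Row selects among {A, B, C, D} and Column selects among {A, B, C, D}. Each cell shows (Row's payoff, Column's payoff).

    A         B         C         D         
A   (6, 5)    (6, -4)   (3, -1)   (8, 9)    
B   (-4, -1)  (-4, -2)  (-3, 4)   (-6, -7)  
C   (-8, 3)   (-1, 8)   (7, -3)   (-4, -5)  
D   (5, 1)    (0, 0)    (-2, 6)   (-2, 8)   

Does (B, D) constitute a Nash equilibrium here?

Holding Column at D: Row gets -6 from B but could get 8 by switching to A. Row has a profitable deviation.

No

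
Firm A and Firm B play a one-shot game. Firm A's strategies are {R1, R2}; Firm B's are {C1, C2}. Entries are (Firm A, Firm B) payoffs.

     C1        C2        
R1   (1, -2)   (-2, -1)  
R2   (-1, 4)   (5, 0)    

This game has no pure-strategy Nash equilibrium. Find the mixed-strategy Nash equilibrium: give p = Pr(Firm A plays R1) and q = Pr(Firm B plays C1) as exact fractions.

In a mixed NE each player is indifferent between their pure strategies, so the opponent's mix sets the indifference.
Firm B indifferent between C1 and C2: p·(-2) + (1−p)·4 = p·(-1) + (1−p)·0 ⟹ 4 + (-6)p = 0 + (-1)p ⟹ p = 4/5.
Firm A indifferent between R1 and R2: q·1 + (1−q)·(-2) = q·(-1) + (1−q)·5 ⟹ (-2) + 3q = 5 + (-6)q ⟹ q = 7/9.

p = 4/5, q = 7/9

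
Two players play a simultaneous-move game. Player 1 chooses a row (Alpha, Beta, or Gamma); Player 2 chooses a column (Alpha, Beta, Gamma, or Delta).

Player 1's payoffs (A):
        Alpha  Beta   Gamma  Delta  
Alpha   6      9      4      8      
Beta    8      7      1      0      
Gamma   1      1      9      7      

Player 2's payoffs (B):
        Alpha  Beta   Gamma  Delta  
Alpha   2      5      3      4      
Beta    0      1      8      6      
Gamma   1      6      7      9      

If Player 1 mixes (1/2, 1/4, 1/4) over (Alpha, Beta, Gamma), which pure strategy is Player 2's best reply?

Delta

Player 2's best reply maximizes expected payoff against the mix.
Alpha: (1/2)·2 + (1/4)·0 + (1/4)·1 = 5/4
Beta: (1/2)·5 + (1/4)·1 + (1/4)·6 = 17/4
Gamma: (1/2)·3 + (1/4)·8 + (1/4)·7 = 21/4
Delta: (1/2)·4 + (1/4)·6 + (1/4)·9 = 23/4
Highest expected payoff is 23/4, from Delta.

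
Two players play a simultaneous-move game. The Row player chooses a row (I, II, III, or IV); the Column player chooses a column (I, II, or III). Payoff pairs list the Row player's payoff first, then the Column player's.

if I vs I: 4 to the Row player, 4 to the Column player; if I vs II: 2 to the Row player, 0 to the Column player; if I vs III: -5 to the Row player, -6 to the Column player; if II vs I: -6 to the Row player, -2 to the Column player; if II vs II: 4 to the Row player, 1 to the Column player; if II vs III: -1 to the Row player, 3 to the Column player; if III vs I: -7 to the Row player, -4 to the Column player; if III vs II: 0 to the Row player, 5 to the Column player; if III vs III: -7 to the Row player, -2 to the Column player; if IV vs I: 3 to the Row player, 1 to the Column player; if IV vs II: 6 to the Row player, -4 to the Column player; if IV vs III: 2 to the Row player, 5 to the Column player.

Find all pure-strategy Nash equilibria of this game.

A profile is a Nash equilibrium when each player is best-responding to the other.
The Row player's best responses — vs I: I (payoff 4); vs II: IV (payoff 6); vs III: IV (payoff 2).
The Column player's best responses — vs I: I (payoff 4); vs II: III (payoff 3); vs III: II (payoff 5); vs IV: III (payoff 5).
Mutual best responses occur at (I, I) and (IV, III); at each, neither player gains by switching.

(I, I) and (IV, III)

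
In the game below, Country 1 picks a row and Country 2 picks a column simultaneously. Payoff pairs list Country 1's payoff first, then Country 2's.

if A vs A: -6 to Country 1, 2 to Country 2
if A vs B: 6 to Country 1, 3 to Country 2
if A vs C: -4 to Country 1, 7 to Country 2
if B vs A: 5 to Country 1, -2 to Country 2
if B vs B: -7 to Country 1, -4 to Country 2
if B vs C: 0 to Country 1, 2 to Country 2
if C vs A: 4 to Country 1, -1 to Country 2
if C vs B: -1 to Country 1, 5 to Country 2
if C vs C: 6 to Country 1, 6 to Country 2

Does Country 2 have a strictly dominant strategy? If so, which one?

A strategy is strictly dominant if it gives Country 2 a strictly higher payoff than every other strategy, against every choice by the opponent.
C strictly dominates: vs A: 7 > each of {2, 3}; vs B: 2 > each of {-2, -4}; vs C: 6 > each of {-1, 5}.

C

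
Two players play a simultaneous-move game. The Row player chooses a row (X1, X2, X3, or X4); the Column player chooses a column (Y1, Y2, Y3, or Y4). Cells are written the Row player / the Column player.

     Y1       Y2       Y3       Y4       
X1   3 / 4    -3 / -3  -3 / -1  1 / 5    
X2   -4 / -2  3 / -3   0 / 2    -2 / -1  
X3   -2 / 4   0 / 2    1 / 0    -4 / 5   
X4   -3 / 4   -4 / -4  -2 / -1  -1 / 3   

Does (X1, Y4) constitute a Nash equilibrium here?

Holding the Column player at Y4: the Row player gets 1 from X1, versus -2 from X2, -4 from X3, -1 from X4. No profitable deviation for the Row player.
Holding the Row player at X1: the Column player gets 5 from Y4, versus 4 from Y1, -3 from Y2, -1 from Y3. No profitable deviation for the Column player either.

Yes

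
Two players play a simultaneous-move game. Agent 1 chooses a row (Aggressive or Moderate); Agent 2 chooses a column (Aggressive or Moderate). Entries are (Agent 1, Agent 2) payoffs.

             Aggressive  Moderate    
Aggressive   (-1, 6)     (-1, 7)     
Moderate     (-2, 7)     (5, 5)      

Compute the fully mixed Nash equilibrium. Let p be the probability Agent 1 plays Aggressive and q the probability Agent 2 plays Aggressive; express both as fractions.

Each player's mixing probability is pinned down by making the *other* player indifferent.
Agent 2 indifferent between Aggressive and Moderate: p·6 + (1−p)·7 = p·7 + (1−p)·5 ⟹ 7 + (-1)p = 5 + 2p ⟹ p = 2/3.
Agent 1 indifferent between Aggressive and Moderate: q·(-1) + (1−q)·(-1) = q·(-2) + (1−q)·5 ⟹ (-1) + 0q = 5 + (-7)q ⟹ q = 6/7.

p = 2/3, q = 6/7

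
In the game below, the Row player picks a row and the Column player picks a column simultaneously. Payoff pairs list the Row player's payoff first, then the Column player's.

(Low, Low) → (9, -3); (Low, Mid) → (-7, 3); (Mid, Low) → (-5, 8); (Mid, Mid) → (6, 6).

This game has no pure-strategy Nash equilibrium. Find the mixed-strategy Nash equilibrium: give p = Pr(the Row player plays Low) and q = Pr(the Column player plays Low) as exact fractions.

In a mixed NE each player is indifferent between their pure strategies, so the opponent's mix sets the indifference.
The Column player indifferent between Low and Mid: p·(-3) + (1−p)·8 = p·3 + (1−p)·6 ⟹ 8 + (-11)p = 6 + (-3)p ⟹ p = 1/4.
The Row player indifferent between Low and Mid: q·9 + (1−q)·(-7) = q·(-5) + (1−q)·6 ⟹ (-7) + 16q = 6 + (-11)q ⟹ q = 13/27.

p = 1/4, q = 13/27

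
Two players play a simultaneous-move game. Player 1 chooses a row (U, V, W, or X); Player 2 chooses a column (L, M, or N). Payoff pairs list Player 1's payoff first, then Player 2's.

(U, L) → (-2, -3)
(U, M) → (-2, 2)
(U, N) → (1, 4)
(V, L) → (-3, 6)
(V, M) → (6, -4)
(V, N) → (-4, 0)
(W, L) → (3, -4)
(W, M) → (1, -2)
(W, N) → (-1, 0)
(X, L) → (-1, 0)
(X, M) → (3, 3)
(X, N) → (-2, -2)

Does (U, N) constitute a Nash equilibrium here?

Holding Player 2 at N: Player 1 gets 1 from U, versus -4 from V, -1 from W, -2 from X. No profitable deviation for Player 1.
Holding Player 1 at U: Player 2 gets 4 from N, versus -3 from L, 2 from M. No profitable deviation for Player 2 either.

Yes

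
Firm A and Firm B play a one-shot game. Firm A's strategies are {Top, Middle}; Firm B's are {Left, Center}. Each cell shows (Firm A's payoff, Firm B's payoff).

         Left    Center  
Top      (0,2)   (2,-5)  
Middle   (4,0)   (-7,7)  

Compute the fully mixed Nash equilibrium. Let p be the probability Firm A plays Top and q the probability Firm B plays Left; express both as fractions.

Each player's mixing probability is pinned down by making the *other* player indifferent.
Firm B indifferent between Left and Center: p·2 + (1−p)·0 = p·(-5) + (1−p)·7 ⟹ 0 + 2p = 7 + (-12)p ⟹ p = 1/2.
Firm A indifferent between Top and Middle: q·0 + (1−q)·2 = q·4 + (1−q)·(-7) ⟹ 2 + (-2)q = (-7) + 11q ⟹ q = 9/13.

p = 1/2, q = 9/13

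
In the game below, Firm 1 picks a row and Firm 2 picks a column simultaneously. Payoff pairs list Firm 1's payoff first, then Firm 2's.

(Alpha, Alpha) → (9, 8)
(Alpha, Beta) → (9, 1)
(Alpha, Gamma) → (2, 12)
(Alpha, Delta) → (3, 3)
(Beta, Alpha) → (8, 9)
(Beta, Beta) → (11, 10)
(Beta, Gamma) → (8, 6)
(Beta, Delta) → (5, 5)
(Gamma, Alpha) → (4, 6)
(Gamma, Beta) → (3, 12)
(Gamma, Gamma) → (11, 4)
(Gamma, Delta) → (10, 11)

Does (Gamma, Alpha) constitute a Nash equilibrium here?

No

Holding Firm 2 at Alpha: Firm 1 gets 4 from Gamma but could get 9 by switching to Alpha. Firm 1 has a profitable deviation.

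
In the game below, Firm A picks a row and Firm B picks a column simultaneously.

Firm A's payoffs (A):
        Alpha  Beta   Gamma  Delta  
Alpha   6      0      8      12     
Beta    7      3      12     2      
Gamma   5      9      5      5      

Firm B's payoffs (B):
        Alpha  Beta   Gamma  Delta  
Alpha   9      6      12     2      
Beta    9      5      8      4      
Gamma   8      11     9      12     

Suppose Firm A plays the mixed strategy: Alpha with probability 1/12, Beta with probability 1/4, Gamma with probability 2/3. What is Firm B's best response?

Delta

Firm B's best reply maximizes expected payoff against the mix.
Alpha: (1/12)·9 + (1/4)·9 + (2/3)·8 = 25/3
Beta: (1/12)·6 + (1/4)·5 + (2/3)·11 = 109/12
Gamma: (1/12)·12 + (1/4)·8 + (2/3)·9 = 9
Delta: (1/12)·2 + (1/4)·4 + (2/3)·12 = 55/6
Highest expected payoff is 55/6, from Delta.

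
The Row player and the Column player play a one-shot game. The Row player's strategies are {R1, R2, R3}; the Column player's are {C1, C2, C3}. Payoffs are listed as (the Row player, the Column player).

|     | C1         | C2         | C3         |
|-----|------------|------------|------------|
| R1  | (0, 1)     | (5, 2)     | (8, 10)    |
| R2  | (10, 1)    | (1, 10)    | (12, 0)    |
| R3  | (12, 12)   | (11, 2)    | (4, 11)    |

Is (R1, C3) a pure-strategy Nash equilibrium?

Holding the Column player at C3: the Row player gets 8 from R1 but could get 12 by switching to R2. The Row player has a profitable deviation.

No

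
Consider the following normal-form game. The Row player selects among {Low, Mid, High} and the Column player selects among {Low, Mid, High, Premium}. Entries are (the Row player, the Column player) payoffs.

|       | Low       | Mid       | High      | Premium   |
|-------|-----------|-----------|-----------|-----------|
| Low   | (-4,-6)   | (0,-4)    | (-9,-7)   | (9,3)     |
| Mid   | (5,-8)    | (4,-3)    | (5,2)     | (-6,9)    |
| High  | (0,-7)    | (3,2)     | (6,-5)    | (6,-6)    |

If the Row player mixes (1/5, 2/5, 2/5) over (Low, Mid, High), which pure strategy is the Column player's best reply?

Compute the Column player's expected payoff from each pure strategy against the given mix.
Low: (1/5)·(-6) + (2/5)·(-8) + (2/5)·(-7) = -36/5
Mid: (1/5)·(-4) + (2/5)·(-3) + (2/5)·2 = -6/5
High: (1/5)·(-7) + (2/5)·2 + (2/5)·(-5) = -13/5
Premium: (1/5)·3 + (2/5)·9 + (2/5)·(-6) = 9/5
Highest expected payoff is 9/5, from Premium.

Premium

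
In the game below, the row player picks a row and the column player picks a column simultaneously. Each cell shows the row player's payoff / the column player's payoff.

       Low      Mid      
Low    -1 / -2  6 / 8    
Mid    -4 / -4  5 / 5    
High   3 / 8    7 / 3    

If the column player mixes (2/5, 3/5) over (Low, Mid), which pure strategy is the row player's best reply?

The row player's best reply maximizes expected payoff against the mix.
Low: (2/5)·(-1) + (3/5)·6 = 16/5
Mid: (2/5)·(-4) + (3/5)·5 = 7/5
High: (2/5)·3 + (3/5)·7 = 27/5
Highest expected payoff is 27/5, from High.

High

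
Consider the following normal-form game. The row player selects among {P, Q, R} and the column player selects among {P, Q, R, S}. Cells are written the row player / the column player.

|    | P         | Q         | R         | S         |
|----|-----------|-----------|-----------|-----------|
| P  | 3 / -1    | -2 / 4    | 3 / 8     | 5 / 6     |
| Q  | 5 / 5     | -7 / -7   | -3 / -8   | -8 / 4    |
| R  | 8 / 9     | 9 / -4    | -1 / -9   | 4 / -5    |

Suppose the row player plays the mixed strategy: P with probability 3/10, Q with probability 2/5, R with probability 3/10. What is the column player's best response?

The column player's best reply maximizes expected payoff against the mix.
P: (3/10)·(-1) + (2/5)·5 + (3/10)·9 = 22/5
Q: (3/10)·4 + (2/5)·(-7) + (3/10)·(-4) = -14/5
R: (3/10)·8 + (2/5)·(-8) + (3/10)·(-9) = -7/2
S: (3/10)·6 + (2/5)·4 + (3/10)·(-5) = 19/10
Highest expected payoff is 22/5, from P.

P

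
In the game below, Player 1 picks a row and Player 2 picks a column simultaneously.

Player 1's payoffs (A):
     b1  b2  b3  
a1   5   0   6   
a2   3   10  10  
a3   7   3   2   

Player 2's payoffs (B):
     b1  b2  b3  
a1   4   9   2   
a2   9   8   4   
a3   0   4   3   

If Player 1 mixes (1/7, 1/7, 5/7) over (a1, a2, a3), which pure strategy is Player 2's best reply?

Compute Player 2's expected payoff from each pure strategy against the given mix.
b1: (1/7)·4 + (1/7)·9 + (5/7)·0 = 13/7
b2: (1/7)·9 + (1/7)·8 + (5/7)·4 = 37/7
b3: (1/7)·2 + (1/7)·4 + (5/7)·3 = 3
Highest expected payoff is 37/7, from b2.

b2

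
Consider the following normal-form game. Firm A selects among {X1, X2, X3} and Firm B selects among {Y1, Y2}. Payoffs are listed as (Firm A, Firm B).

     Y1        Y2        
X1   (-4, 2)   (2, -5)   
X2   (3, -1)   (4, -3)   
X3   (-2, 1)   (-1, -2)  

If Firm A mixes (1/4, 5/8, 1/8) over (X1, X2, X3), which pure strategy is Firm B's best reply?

Y1

Firm B's best reply maximizes expected payoff against the mix.
Y1: (1/4)·2 + (5/8)·(-1) + (1/8)·1 = 0
Y2: (1/4)·(-5) + (5/8)·(-3) + (1/8)·(-2) = -27/8
Highest expected payoff is 0, from Y1.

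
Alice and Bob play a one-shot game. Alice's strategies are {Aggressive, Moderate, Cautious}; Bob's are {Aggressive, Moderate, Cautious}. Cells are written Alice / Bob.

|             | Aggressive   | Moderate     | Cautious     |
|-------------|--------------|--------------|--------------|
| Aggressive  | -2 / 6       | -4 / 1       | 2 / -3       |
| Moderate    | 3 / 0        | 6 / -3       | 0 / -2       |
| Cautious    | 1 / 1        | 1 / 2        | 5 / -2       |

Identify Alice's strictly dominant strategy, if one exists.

Check whether one of Alice's strategies beats all alternatives regardless of what the opponent does.
Aggressive is not dominant: against Aggressive, Moderate gives 3 > -2.
Moderate is not dominant: against Cautious, Aggressive gives 2 > 0.
Cautious is not dominant: against Aggressive, Moderate gives 3 > 1.
No single strategy is best against every opponent action.

No strictly dominant strategy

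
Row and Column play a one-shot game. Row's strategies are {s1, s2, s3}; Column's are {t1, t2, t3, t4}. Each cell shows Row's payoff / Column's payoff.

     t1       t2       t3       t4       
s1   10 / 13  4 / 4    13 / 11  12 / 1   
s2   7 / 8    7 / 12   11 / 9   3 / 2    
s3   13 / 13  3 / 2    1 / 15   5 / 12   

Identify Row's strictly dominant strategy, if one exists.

Check whether one of Row's strategies beats all alternatives regardless of what the opponent does.
s1 is not dominant: against t1, s3 gives 13 > 10.
s2 is not dominant: against t1, s1 gives 10 > 7.
s3 is not dominant: against t2, s1 gives 4 > 3.
No single strategy is best against every opponent action.

None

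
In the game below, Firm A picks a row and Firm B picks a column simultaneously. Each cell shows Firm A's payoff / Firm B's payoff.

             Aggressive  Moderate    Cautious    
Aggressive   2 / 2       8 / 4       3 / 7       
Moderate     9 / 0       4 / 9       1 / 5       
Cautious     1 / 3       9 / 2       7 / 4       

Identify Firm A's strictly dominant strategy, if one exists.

A strategy is strictly dominant if it gives Firm A a strictly higher payoff than every other strategy, against every choice by the opponent.
Aggressive is not dominant: against Aggressive, Moderate gives 9 > 2.
Moderate is not dominant: against Moderate, Aggressive gives 8 > 4.
Cautious is not dominant: against Aggressive, Aggressive gives 2 > 1.
No single strategy is best against every opponent action.

None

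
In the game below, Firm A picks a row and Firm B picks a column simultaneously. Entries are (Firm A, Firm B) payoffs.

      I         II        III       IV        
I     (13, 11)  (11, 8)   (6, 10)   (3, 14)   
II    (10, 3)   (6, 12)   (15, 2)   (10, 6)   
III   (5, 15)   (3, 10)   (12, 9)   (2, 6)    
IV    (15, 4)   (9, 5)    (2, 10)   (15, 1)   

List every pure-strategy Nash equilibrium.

There is no pure-strategy Nash equilibrium

Find each player's best response to every opponent strategy; NE are the intersections.
Firm A's best responses — vs I: IV (payoff 15); vs II: I (payoff 11); vs III: II (payoff 15); vs IV: IV (payoff 15).
Firm B's best responses — vs I: IV (payoff 14); vs II: II (payoff 12); vs III: I (payoff 15); vs IV: III (payoff 10).
No cell has both players best-responding. For instance, Firm A's best reply to I is IV, but against IV Firm B prefers III over I.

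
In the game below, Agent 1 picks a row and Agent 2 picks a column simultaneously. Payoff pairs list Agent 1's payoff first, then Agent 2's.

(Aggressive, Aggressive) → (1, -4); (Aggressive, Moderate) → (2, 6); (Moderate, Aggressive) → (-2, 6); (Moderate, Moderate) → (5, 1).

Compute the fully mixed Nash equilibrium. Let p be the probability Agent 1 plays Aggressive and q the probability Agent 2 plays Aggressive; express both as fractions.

p = 1/3, q = 1/2

Each player's mixing probability is pinned down by making the *other* player indifferent.
Agent 2 indifferent between Aggressive and Moderate: p·(-4) + (1−p)·6 = p·6 + (1−p)·1 ⟹ 6 + (-10)p = 1 + 5p ⟹ p = 1/3.
Agent 1 indifferent between Aggressive and Moderate: q·1 + (1−q)·2 = q·(-2) + (1−q)·5 ⟹ 2 + (-1)q = 5 + (-7)q ⟹ q = 1/2.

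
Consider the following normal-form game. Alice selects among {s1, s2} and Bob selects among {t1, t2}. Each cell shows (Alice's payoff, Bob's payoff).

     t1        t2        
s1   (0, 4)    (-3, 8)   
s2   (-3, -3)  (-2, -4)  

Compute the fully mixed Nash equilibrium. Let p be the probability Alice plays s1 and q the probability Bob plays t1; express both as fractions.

p = 1/5, q = 1/4

Each player's mixing probability is pinned down by making the *other* player indifferent.
Bob indifferent between t1 and t2: p·4 + (1−p)·(-3) = p·8 + (1−p)·(-4) ⟹ (-3) + 7p = (-4) + 12p ⟹ p = 1/5.
Alice indifferent between s1 and s2: q·0 + (1−q)·(-3) = q·(-3) + (1−q)·(-2) ⟹ (-3) + 3q = (-2) + (-1)q ⟹ q = 1/4.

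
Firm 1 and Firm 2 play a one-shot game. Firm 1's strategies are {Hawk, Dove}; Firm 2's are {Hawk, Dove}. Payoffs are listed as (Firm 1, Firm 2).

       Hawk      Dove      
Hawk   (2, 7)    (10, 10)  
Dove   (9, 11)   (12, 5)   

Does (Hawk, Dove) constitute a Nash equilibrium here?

Holding Firm 2 at Dove: Firm 1 gets 10 from Hawk but could get 12 by switching to Dove. Firm 1 has a profitable deviation.

No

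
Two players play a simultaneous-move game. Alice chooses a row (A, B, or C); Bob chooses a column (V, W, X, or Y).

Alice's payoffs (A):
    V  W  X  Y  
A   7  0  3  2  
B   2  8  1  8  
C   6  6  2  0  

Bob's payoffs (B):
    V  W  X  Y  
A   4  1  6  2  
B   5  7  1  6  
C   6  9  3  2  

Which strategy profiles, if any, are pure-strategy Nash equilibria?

(A, X) and (B, W)

Find each player's best response to every opponent strategy; NE are the intersections.
Alice's best responses — vs V: A (payoff 7); vs W: B (payoff 8); vs X: A (payoff 3); vs Y: B (payoff 8).
Bob's best responses — vs A: X (payoff 6); vs B: W (payoff 7); vs C: W (payoff 9).
Mutual best responses occur at (A, X) and (B, W); at each, neither player gains by switching.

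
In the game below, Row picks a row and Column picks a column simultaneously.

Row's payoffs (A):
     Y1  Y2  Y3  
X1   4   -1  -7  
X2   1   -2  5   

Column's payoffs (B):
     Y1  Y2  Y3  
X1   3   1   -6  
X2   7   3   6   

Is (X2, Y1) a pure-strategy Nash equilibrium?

Holding Column at Y1: Row gets 1 from X2 but could get 4 by switching to X1. Row has a profitable deviation.

No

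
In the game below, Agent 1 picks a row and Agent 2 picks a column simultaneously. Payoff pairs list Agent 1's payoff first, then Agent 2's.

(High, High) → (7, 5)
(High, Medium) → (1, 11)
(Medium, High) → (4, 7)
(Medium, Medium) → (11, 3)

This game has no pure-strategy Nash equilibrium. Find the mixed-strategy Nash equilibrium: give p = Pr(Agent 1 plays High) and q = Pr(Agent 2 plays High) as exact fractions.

In a mixed NE each player is indifferent between their pure strategies, so the opponent's mix sets the indifference.
Agent 2 indifferent between High and Medium: p·5 + (1−p)·7 = p·11 + (1−p)·3 ⟹ 7 + (-2)p = 3 + 8p ⟹ p = 2/5.
Agent 1 indifferent between High and Medium: q·7 + (1−q)·1 = q·4 + (1−q)·11 ⟹ 1 + 6q = 11 + (-7)q ⟹ q = 10/13.

p = 2/5, q = 10/13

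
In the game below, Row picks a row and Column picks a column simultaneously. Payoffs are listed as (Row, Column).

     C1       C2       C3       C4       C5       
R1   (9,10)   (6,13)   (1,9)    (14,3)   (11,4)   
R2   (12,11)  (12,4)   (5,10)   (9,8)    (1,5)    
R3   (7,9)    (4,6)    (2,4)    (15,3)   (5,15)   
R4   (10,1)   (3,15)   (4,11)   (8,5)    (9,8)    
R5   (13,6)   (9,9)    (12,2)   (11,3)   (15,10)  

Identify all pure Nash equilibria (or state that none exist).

Find each player's best response to every opponent strategy; NE are the intersections.
Row's best responses — vs C1: R5 (payoff 13); vs C2: R2 (payoff 12); vs C3: R5 (payoff 12); vs C4: R3 (payoff 15); vs C5: R5 (payoff 15).
Column's best responses — vs R1: C2 (payoff 13); vs R2: C1 (payoff 11); vs R3: C5 (payoff 15); vs R4: C2 (payoff 15); vs R5: C5 (payoff 10).
The only mutual best response is (R5, C5); neither player gains by switching there.

(R5, C5)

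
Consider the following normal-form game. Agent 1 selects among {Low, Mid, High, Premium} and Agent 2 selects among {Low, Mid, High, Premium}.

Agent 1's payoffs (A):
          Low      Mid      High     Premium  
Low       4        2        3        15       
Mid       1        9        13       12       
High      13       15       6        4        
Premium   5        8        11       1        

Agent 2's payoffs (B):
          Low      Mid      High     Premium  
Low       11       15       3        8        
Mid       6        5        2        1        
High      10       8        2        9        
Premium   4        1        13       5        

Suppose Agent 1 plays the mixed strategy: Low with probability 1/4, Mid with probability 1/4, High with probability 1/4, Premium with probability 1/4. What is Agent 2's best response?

Agent 2's best reply maximizes expected payoff against the mix.
Low: (1/4)·11 + (1/4)·6 + (1/4)·10 + (1/4)·4 = 31/4
Mid: (1/4)·15 + (1/4)·5 + (1/4)·8 + (1/4)·1 = 29/4
High: (1/4)·3 + (1/4)·2 + (1/4)·2 + (1/4)·13 = 5
Premium: (1/4)·8 + (1/4)·1 + (1/4)·9 + (1/4)·5 = 23/4
Highest expected payoff is 31/4, from Low.

Low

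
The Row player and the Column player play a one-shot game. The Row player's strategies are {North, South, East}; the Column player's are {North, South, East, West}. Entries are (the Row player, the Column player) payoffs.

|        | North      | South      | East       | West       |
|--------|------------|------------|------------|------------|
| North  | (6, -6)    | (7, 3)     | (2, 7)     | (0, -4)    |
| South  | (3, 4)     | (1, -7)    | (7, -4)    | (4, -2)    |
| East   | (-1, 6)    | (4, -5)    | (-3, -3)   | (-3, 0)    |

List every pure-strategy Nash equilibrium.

None

Check mutual best responses: a cell is a NE iff neither player can gain by unilaterally deviating.
The Row player's best responses — vs North: North (payoff 6); vs South: North (payoff 7); vs East: South (payoff 7); vs West: South (payoff 4).
The Column player's best responses — vs North: East (payoff 7); vs South: North (payoff 4); vs East: North (payoff 6).
No cell has both players best-responding. For instance, the Row player's best reply to West is South, but against South the Column player prefers North over West.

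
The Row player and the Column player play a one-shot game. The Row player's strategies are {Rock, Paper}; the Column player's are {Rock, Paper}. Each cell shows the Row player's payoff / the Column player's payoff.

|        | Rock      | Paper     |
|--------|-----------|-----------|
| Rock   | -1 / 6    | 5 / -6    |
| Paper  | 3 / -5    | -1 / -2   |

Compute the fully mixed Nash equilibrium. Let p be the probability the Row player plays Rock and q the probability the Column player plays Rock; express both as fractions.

p = 1/5, q = 3/5

Each player's mixing probability is pinned down by making the *other* player indifferent.
The Column player indifferent between Rock and Paper: p·6 + (1−p)·(-5) = p·(-6) + (1−p)·(-2) ⟹ (-5) + 11p = (-2) + (-4)p ⟹ p = 1/5.
The Row player indifferent between Rock and Paper: q·(-1) + (1−q)·5 = q·3 + (1−q)·(-1) ⟹ 5 + (-6)q = (-1) + 4q ⟹ q = 3/5.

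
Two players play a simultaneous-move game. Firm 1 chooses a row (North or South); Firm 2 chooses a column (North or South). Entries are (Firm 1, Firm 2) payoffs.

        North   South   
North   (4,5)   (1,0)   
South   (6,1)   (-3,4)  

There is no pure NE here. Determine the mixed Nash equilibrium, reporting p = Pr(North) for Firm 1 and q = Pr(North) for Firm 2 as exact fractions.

Each player's mixing probability is pinned down by making the *other* player indifferent.
Firm 2 indifferent between North and South: p·5 + (1−p)·1 = p·0 + (1−p)·4 ⟹ 1 + 4p = 4 + (-4)p ⟹ p = 3/8.
Firm 1 indifferent between North and South: q·4 + (1−q)·1 = q·6 + (1−q)·(-3) ⟹ 1 + 3q = (-3) + 9q ⟹ q = 2/3.

p = 3/8, q = 2/3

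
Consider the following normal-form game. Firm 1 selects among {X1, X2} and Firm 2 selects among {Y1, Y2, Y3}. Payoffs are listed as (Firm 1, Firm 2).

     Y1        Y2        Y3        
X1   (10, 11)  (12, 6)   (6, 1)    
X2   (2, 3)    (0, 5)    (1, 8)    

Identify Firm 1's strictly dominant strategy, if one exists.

X1

A strategy is strictly dominant if it gives Firm 1 a strictly higher payoff than every other strategy, against every choice by the opponent.
X1 strictly dominates: vs Y1: 10 > 2; vs Y2: 12 > 0; vs Y3: 6 > 1.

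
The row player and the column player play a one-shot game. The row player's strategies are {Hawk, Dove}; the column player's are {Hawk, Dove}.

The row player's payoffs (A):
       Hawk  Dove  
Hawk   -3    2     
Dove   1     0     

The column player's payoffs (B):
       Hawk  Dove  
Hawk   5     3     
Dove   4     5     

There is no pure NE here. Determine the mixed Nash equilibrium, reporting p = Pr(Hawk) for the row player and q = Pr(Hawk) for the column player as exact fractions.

p = 1/3, q = 1/3

Each player's mixing probability is pinned down by making the *other* player indifferent.
The column player indifferent between Hawk and Dove: p·5 + (1−p)·4 = p·3 + (1−p)·5 ⟹ 4 + 1p = 5 + (-2)p ⟹ p = 1/3.
The row player indifferent between Hawk and Dove: q·(-3) + (1−q)·2 = q·1 + (1−q)·0 ⟹ 2 + (-5)q = 0 + 1q ⟹ q = 1/3.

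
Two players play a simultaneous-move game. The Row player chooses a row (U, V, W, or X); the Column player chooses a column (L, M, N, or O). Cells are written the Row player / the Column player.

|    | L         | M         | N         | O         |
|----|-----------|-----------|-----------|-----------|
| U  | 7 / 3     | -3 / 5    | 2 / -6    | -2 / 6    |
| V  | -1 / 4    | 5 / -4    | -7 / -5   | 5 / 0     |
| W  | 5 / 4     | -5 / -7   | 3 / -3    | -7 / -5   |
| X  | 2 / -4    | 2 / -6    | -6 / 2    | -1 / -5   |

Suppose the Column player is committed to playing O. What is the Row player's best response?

V

With the Column player fixed at O, the Row player's payoffs are: U → -2, V → 5, W → -7, X → -1.
The maximum is 5, achieved by V.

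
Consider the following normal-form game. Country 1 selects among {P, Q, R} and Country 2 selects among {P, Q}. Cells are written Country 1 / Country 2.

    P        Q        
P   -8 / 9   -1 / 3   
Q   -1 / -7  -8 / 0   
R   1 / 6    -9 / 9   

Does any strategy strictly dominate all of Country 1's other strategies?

A strategy is strictly dominant if it gives Country 1 a strictly higher payoff than every other strategy, against every choice by the opponent.
P is not dominant: against P, Q gives -1 > -8.
Q is not dominant: against P, R gives 1 > -1.
R is not dominant: against Q, P gives -1 > -9.
No single strategy is best against every opponent action.

None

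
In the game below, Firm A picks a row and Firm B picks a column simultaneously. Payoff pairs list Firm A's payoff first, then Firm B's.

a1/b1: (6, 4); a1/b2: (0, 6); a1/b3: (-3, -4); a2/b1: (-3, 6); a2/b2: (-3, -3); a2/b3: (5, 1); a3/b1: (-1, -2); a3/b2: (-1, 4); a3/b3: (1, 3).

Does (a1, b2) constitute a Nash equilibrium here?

Holding Firm B at b2: Firm A gets 0 from a1, versus -3 from a2, -1 from a3. No profitable deviation for Firm A.
Holding Firm A at a1: Firm B gets 6 from b2, versus 4 from b1, -4 from b3. No profitable deviation for Firm B either.

Yes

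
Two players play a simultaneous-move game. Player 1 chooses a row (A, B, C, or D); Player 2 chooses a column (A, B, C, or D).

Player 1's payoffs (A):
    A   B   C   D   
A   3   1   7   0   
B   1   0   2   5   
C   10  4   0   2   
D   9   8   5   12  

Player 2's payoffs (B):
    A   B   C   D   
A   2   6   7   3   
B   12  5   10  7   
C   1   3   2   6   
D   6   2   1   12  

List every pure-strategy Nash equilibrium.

(A, C) and (D, D)

Find each player's best response to every opponent strategy; NE are the intersections.
Player 1's best responses — vs A: C (payoff 10); vs B: D (payoff 8); vs C: A (payoff 7); vs D: D (payoff 12).
Player 2's best responses — vs A: C (payoff 7); vs B: A (payoff 12); vs C: D (payoff 6); vs D: D (payoff 12).
Mutual best responses occur at (A, C) and (D, D); at each, neither player gains by switching.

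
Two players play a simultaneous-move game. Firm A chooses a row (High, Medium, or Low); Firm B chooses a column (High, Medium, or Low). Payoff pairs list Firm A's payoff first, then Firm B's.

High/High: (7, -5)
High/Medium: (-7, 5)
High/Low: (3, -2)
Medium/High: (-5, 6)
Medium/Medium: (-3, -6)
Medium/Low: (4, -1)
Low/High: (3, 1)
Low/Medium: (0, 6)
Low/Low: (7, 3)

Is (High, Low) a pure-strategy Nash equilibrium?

Holding Firm B at Low: Firm A gets 3 from High but could get 7 by switching to Low. Firm A has a profitable deviation.

No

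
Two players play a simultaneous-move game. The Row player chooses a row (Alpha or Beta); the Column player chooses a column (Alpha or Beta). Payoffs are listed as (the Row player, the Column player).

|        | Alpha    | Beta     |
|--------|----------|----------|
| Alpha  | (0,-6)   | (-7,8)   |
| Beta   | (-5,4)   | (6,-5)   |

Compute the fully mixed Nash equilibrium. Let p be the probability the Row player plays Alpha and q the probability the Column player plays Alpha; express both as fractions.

In a mixed NE each player is indifferent between their pure strategies, so the opponent's mix sets the indifference.
The Column player indifferent between Alpha and Beta: p·(-6) + (1−p)·4 = p·8 + (1−p)·(-5) ⟹ 4 + (-10)p = (-5) + 13p ⟹ p = 9/23.
The Row player indifferent between Alpha and Beta: q·0 + (1−q)·(-7) = q·(-5) + (1−q)·6 ⟹ (-7) + 7q = 6 + (-11)q ⟹ q = 13/18.

p = 9/23, q = 13/18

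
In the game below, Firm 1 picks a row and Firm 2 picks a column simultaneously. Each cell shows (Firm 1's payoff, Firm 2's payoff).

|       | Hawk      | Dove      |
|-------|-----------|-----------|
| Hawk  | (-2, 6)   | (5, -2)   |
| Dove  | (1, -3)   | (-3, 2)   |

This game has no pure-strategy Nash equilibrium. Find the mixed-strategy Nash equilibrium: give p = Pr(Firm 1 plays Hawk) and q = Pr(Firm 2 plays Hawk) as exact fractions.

p = 5/13, q = 8/11

Each player's mixing probability is pinned down by making the *other* player indifferent.
Firm 2 indifferent between Hawk and Dove: p·6 + (1−p)·(-3) = p·(-2) + (1−p)·2 ⟹ (-3) + 9p = 2 + (-4)p ⟹ p = 5/13.
Firm 1 indifferent between Hawk and Dove: q·(-2) + (1−q)·5 = q·1 + (1−q)·(-3) ⟹ 5 + (-7)q = (-3) + 4q ⟹ q = 8/11.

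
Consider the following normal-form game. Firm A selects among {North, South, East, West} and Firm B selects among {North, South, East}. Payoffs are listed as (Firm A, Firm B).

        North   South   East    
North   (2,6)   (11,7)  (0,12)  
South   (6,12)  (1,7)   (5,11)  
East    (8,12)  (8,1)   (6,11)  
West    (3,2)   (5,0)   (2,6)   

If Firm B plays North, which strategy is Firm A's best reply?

With Firm B fixed at North, Firm A's payoffs are: North → 2, South → 6, East → 8, West → 3.
The maximum is 8, achieved by East.

East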